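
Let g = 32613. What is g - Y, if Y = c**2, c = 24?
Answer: 32037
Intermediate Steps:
Y = 576 (Y = 24**2 = 576)
g - Y = 32613 - 1*576 = 32613 - 576 = 32037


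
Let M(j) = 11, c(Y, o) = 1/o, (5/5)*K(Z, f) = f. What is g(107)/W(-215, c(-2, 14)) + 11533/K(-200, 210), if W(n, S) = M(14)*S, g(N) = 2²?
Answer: 138623/2310 ≈ 60.010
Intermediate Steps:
K(Z, f) = f
g(N) = 4
W(n, S) = 11*S
g(107)/W(-215, c(-2, 14)) + 11533/K(-200, 210) = 4/((11/14)) + 11533/210 = 4/((11*(1/14))) + 11533*(1/210) = 4/(11/14) + 11533/210 = 4*(14/11) + 11533/210 = 56/11 + 11533/210 = 138623/2310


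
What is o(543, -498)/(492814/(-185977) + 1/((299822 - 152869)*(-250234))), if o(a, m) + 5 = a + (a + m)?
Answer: -3987058126933316182/18122070331689605 ≈ -220.01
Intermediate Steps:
o(a, m) = -5 + m + 2*a (o(a, m) = -5 + (a + (a + m)) = -5 + (m + 2*a) = -5 + m + 2*a)
o(543, -498)/(492814/(-185977) + 1/((299822 - 152869)*(-250234))) = (-5 - 498 + 2*543)/(492814/(-185977) + 1/((299822 - 152869)*(-250234))) = (-5 - 498 + 1086)/(492814*(-1/185977) - 1/250234/146953) = 583/(-492814/185977 + (1/146953)*(-1/250234)) = 583/(-492814/185977 - 1/36772637002) = 583/(-18122070331689605/6838864711720954) = 583*(-6838864711720954/18122070331689605) = -3987058126933316182/18122070331689605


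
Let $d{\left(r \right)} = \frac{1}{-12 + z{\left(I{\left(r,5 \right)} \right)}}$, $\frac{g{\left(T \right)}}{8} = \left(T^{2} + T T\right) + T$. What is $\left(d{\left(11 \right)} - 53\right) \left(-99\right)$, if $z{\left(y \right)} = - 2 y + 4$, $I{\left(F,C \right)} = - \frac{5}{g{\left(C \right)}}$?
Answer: $\frac{205117}{39} \approx 5259.4$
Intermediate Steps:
$g{\left(T \right)} = 8 T + 16 T^{2}$ ($g{\left(T \right)} = 8 \left(\left(T^{2} + T T\right) + T\right) = 8 \left(\left(T^{2} + T^{2}\right) + T\right) = 8 \left(2 T^{2} + T\right) = 8 \left(T + 2 T^{2}\right) = 8 T + 16 T^{2}$)
$I{\left(F,C \right)} = - \frac{5}{8 C \left(1 + 2 C\right)}$
$z{\left(y \right)} = 4 - 2 y$
$d{\left(r \right)} = - \frac{44}{351}$ ($d{\left(r \right)} = \frac{1}{-12 + \left(4 - 2 \left(- \frac{5}{8 \cdot 5 \left(1 + 2 \cdot 5\right)}\right)\right)} = \frac{1}{-12 + \left(4 - 2 \left(\left(- \frac{5}{8}\right) \frac{1}{5} \frac{1}{1 + 10}\right)\right)} = \frac{1}{-12 + \left(4 - 2 \left(\left(- \frac{5}{8}\right) \frac{1}{5} \cdot \frac{1}{11}\right)\right)} = \frac{1}{-12 + \left(4 - - \frac{1}{44}\right)} = \frac{1}{-12 + \left(4 + \frac{1}{44}\right)} = \frac{1}{-12 + \frac{177}{44}} = \frac{1}{- \frac{351}{44}} = - \frac{44}{351}$)
$\left(d{\left(11 \right)} - 53\right) \left(-99\right) = \left(- \frac{44}{351} - 53\right) \left(-99\right) = \left(- \frac{18647}{351}\right) \left(-99\right) = \frac{205117}{39}$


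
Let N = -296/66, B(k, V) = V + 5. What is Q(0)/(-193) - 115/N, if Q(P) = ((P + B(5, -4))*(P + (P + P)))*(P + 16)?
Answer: 3795/148 ≈ 25.642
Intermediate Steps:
B(k, V) = 5 + V
N = -148/33 (N = -296*1/66 = -148/33 ≈ -4.4848)
Q(P) = 3*P*(1 + P)*(16 + P) (Q(P) = ((P + (5 - 4))*(P + (P + P)))*(P + 16) = ((P + 1)*(P + 2*P))*(16 + P) = ((1 + P)*(3*P))*(16 + P) = (3*P*(1 + P))*(16 + P) = 3*P*(1 + P)*(16 + P))
Q(0)/(-193) - 115/N = (3*0*(16 + 0**2 + 17*0))/(-193) - 115/(-148/33) = (3*0*(16 + 0 + 0))*(-1/193) - 115*(-33/148) = (3*0*16)*(-1/193) + 3795/148 = 0*(-1/193) + 3795/148 = 0 + 3795/148 = 3795/148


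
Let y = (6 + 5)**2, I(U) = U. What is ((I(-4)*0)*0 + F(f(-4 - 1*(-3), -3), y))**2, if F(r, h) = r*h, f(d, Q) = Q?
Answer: 131769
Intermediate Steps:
y = 121 (y = 11**2 = 121)
F(r, h) = h*r
((I(-4)*0)*0 + F(f(-4 - 1*(-3), -3), y))**2 = (-4*0*0 + 121*(-3))**2 = (0*0 - 363)**2 = (0 - 363)**2 = (-363)**2 = 131769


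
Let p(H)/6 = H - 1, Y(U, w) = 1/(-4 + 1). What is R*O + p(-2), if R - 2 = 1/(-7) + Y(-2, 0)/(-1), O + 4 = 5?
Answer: -332/21 ≈ -15.810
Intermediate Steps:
O = 1 (O = -4 + 5 = 1)
Y(U, w) = -⅓ (Y(U, w) = 1/(-3) = -⅓)
p(H) = -6 + 6*H (p(H) = 6*(H - 1) = 6*(-1 + H) = -6 + 6*H)
R = 46/21 (R = 2 + (1/(-7) - ⅓/(-1)) = 2 + (1*(-⅐) - ⅓*(-1)) = 2 + (-⅐ + ⅓) = 2 + 4/21 = 46/21 ≈ 2.1905)
R*O + p(-2) = (46/21)*1 + (-6 + 6*(-2)) = 46/21 + (-6 - 12) = 46/21 - 18 = -332/21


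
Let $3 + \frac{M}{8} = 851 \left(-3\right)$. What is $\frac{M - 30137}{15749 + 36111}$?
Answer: $- \frac{10117}{10372} \approx -0.97541$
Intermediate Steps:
$M = -20448$ ($M = -24 + 8 \cdot 851 \left(-3\right) = -24 + 8 \left(-2553\right) = -24 - 20424 = -20448$)
$\frac{M - 30137}{15749 + 36111} = \frac{-20448 - 30137}{15749 + 36111} = - \frac{50585}{51860} = \left(-50585\right) \frac{1}{51860} = - \frac{10117}{10372}$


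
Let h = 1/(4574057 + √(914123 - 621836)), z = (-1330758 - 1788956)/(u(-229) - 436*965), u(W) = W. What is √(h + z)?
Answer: √(574872041408160246386582328784466643978 - 3707689610461201098106482*√292287)/8807512216959446178 ≈ 2.7223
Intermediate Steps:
z = 3119714/420969 (z = (-1330758 - 1788956)/(-229 - 436*965) = -3119714/(-229 - 420740) = -3119714/(-420969) = -3119714*(-1/420969) = 3119714/420969 ≈ 7.4108)
h = 1/(4574057 + √292287) ≈ 2.1860e-7
√(h + z) = √((4574057/20921997146962 - √292287/20921997146962) + 3119714/420969) = √(65270649332873610101/8807512216959446178 - √292287/20921997146962)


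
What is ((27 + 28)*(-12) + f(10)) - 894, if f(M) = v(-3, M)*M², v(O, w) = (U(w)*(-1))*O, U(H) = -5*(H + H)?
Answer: -31554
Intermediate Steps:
U(H) = -10*H
v(O, w) = 10*O*w (v(O, w) = (-10*w*(-1))*O = (10*w)*O = 10*O*w)
f(M) = -30*M³ (f(M) = (10*(-3)*M)*M² = (-30*M)*M² = -30*M³)
((27 + 28)*(-12) + f(10)) - 894 = ((27 + 28)*(-12) - 30*10³) - 894 = (55*(-12) - 30*1000) - 894 = (-660 - 30000) - 894 = -30660 - 894 = -31554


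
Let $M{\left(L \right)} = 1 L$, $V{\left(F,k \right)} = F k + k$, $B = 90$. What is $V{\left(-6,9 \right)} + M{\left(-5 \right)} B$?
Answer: $-495$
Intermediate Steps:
$V{\left(F,k \right)} = k + F k$
$M{\left(L \right)} = L$
$V{\left(-6,9 \right)} + M{\left(-5 \right)} B = 9 \left(1 - 6\right) - 450 = 9 \left(-5\right) - 450 = -45 - 450 = -495$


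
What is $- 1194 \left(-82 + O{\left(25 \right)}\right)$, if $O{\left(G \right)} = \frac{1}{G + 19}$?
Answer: $\frac{2153379}{22} \approx 97881.0$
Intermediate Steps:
$O{\left(G \right)} = \frac{1}{19 + G}$
$- 1194 \left(-82 + O{\left(25 \right)}\right) = - 1194 \left(-82 + \frac{1}{19 + 25}\right) = - 1194 \left(-82 + \frac{1}{44}\right) = \left(-1194\right) \left(- \frac{3607}{44}\right) = \frac{2153379}{22}$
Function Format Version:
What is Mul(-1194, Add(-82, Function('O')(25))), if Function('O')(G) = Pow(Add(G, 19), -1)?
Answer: Rational(2153379, 22) ≈ 97881.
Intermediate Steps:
Function('O')(G) = Pow(Add(19, G), -1)
Mul(-1194, Add(-82, Function('O')(25))) = Mul(-1194, Add(-82, Pow(Add(19, 25), -1))) = Mul(-1194, Add(-82, Pow(44, -1))) = Mul(-1194, Add(-82, Rational(1, 44))) = Mul(-1194, Rational(-3607, 44)) = Rational(2153379, 22)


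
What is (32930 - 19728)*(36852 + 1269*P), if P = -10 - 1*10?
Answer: 151453344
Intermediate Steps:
P = -20 (P = -10 - 10 = -20)
(32930 - 19728)*(36852 + 1269*P) = (32930 - 19728)*(36852 + 1269*(-20)) = 13202*(36852 - 25380) = 13202*11472 = 151453344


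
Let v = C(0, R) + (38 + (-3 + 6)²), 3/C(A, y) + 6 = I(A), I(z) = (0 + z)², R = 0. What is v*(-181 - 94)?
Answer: -25575/2 ≈ -12788.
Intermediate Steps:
I(z) = z²
C(A, y) = 3/(-6 + A²)
v = 93/2 (v = 3/(-6 + 0²) + (38 + (-3 + 6)²) = 3/(-6 + 0) + (38 + 3²) = 3/(-6) + (38 + 9) = 3*(-⅙) + 47 = -½ + 47 = 93/2 ≈ 46.500)
v*(-181 - 94) = 93*(-181 - 94)/2 = (93/2)*(-275) = -25575/2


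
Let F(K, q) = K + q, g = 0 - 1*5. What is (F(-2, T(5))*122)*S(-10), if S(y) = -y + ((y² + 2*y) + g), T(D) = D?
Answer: 31110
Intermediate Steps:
g = -5 (g = 0 - 5 = -5)
S(y) = -5 + y + y² (S(y) = -y + ((y² + 2*y) - 5) = -y + (-5 + y² + 2*y) = -5 + y + y²)
(F(-2, T(5))*122)*S(-10) = ((-2 + 5)*122)*(-5 - 10 + (-10)²) = (3*122)*(-5 - 10 + 100) = 366*85 = 31110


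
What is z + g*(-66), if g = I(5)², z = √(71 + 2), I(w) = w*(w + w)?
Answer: -165000 + √73 ≈ -1.6499e+5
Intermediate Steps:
I(w) = 2*w² (I(w) = w*(2*w) = 2*w²)
z = √73 ≈ 8.5440
g = 2500 (g = (2*5²)² = (2*25)² = 50² = 2500)
z + g*(-66) = √73 + 2500*(-66) = √73 - 165000 = -165000 + √73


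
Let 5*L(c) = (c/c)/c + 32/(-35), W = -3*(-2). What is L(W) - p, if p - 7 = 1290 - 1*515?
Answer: -821257/1050 ≈ -782.15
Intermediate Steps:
p = 782 (p = 7 + (1290 - 1*515) = 7 + (1290 - 515) = 7 + 775 = 782)
W = 6
L(c) = -32/175 + 1/(5*c) (L(c) = ((c/c)/c + 32/(-35))/5 = (1/c + 32*(-1/35))/5 = (1/c - 32/35)/5 = (-32/35 + 1/c)/5 = -32/175 + 1/(5*c))
L(W) - p = (1/175)*(35 - 32*6)/6 - 1*782 = (1/175)*(⅙)*(35 - 192) - 782 = (1/175)*(⅙)*(-157) - 782 = -157/1050 - 782 = -821257/1050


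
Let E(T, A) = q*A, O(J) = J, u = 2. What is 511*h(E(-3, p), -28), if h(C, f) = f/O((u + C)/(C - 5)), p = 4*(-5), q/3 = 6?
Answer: -2611210/179 ≈ -14588.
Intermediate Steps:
q = 18 (q = 3*6 = 18)
p = -20
E(T, A) = 18*A
h(C, f) = f*(-5 + C)/(2 + C) (h(C, f) = f/(((2 + C)/(C - 5))) = f/(((2 + C)/(-5 + C))) = f*((-5 + C)/(2 + C)) = f*(-5 + C)/(2 + C))
511*h(E(-3, p), -28) = 511*(-28*(-5 + 18*(-20))/(2 + 18*(-20))) = 511*(-28*(-5 - 360)/(2 - 360)) = 511*(-28*(-365)/(-358)) = 511*(-28*(-1/358)*(-365)) = 511*(-5110/179) = -2611210/179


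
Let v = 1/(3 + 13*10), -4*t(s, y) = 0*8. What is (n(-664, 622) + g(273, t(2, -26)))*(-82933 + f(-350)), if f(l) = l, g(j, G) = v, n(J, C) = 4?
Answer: -44389839/133 ≈ -3.3376e+5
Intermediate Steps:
t(s, y) = 0 (t(s, y) = -0*8 = -¼*0 = 0)
v = 1/133 (v = 1/(3 + 130) = 1/133 ≈ 0.0075188)
g(j, G) = 1/133
(n(-664, 622) + g(273, t(2, -26)))*(-82933 + f(-350)) = (4 + 1/133)*(-82933 - 350) = (533/133)*(-83283) = -44389839/133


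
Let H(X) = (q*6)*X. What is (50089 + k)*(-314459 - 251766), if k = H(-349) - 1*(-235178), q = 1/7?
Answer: -1129491474375/7 ≈ -1.6136e+11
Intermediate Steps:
q = ⅐ ≈ 0.14286
H(X) = 6*X/7 (H(X) = ((⅐)*6)*X = 6*X/7)
k = 1644152/7 (k = (6/7)*(-349) - 1*(-235178) = -2094/7 + 235178 = 1644152/7 ≈ 2.3488e+5)
(50089 + k)*(-314459 - 251766) = (50089 + 1644152/7)*(-314459 - 251766) = (1994775/7)*(-566225) = -1129491474375/7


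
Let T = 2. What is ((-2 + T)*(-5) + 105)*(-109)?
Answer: -11445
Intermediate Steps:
((-2 + T)*(-5) + 105)*(-109) = ((-2 + 2)*(-5) + 105)*(-109) = (0*(-5) + 105)*(-109) = (0 + 105)*(-109) = 105*(-109) = -11445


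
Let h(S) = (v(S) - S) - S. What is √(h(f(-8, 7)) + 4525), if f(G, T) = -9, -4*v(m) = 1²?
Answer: 3*√2019/2 ≈ 67.400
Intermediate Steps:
v(m) = -¼ (v(m) = -¼*1² = -¼*1 = -¼)
h(S) = -¼ - 2*S (h(S) = (-¼ - S) - S = -¼ - 2*S)
√(h(f(-8, 7)) + 4525) = √((-¼ - 2*(-9)) + 4525) = √((-¼ + 18) + 4525) = √(71/4 + 4525) = √(18171/4) = 3*√2019/2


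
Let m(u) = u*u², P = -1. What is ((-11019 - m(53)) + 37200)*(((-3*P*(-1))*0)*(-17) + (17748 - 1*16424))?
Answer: -162449504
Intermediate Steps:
m(u) = u³
((-11019 - m(53)) + 37200)*(((-3*P*(-1))*0)*(-17) + (17748 - 1*16424)) = ((-11019 - 1*53³) + 37200)*(((-3*(-1)*(-1))*0)*(-17) + (17748 - 1*16424)) = ((-11019 - 1*148877) + 37200)*(((3*(-1))*0)*(-17) + (17748 - 16424)) = ((-11019 - 148877) + 37200)*(-3*0*(-17) + 1324) = (-159896 + 37200)*(0*(-17) + 1324) = -122696*(0 + 1324) = -122696*1324 = -162449504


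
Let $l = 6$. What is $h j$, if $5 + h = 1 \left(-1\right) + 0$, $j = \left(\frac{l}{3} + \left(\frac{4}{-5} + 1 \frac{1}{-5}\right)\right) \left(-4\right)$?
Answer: $24$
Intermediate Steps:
$j = -4$ ($j = \left(\frac{6}{3} + \left(\frac{4}{-5} + 1 \frac{1}{-5}\right)\right) \left(-4\right) = \left(6 \cdot \frac{1}{3} + \left(4 \left(- \frac{1}{5}\right) + 1 \left(- \frac{1}{5}\right)\right)\right) \left(-4\right) = \left(2 - 1\right) \left(-4\right) = 1 \left(-4\right) = -4$)
$h = -6$ ($h = -5 + \left(1 \left(-1\right) + 0\right) = -5 + \left(-1 + 0\right) = -5 - 1 = -6$)
$h j = \left(-6\right) \left(-4\right) = 24$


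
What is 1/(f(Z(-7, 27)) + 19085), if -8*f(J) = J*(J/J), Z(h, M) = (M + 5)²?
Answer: 1/18957 ≈ 5.2751e-5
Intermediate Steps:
Z(h, M) = (5 + M)²
f(J) = -J/8 (f(J) = -J*J/J/8 = -J/8)
1/(f(Z(-7, 27)) + 19085) = 1/(-(5 + 27)²/8 + 19085) = 1/(-⅛*32² + 19085) = 1/(-⅛*1024 + 19085) = 1/(-128 + 19085) = 1/18957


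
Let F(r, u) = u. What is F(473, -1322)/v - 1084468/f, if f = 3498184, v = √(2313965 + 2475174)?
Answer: -271117/874546 - 1322*√4789139/4789139 ≈ -0.91410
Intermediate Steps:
v = √4789139 ≈ 2188.4
F(473, -1322)/v - 1084468/f = -1322*√4789139/4789139 - 1084468/3498184 = -1322*√4789139/4789139 - 1084468*1/3498184 = -1322*√4789139/4789139 - 271117/874546 = -271117/874546 - 1322*√4789139/4789139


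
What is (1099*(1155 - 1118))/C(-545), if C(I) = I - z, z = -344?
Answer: -40663/201 ≈ -202.30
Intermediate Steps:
C(I) = 344 + I (C(I) = I - 1*(-344) = I + 344 = 344 + I)
(1099*(1155 - 1118))/C(-545) = (1099*(1155 - 1118))/(344 - 545) = (1099*37)/(-201) = 40663*(-1/201) = -40663/201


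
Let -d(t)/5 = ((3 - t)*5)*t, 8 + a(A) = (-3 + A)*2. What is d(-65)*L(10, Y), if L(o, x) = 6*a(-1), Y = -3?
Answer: -10608000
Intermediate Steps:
a(A) = -14 + 2*A (a(A) = -8 + (-3 + A)*2 = -8 + (-6 + 2*A) = -14 + 2*A)
L(o, x) = -96 (L(o, x) = 6*(-14 + 2*(-1)) = 6*(-14 - 2) = 6*(-16) = -96)
d(t) = -5*t*(15 - 5*t) (d(t) = -5*(3 - t)*5*t = -5*(15 - 5*t)*t = -5*t*(15 - 5*t))
d(-65)*L(10, Y) = (25*(-65)*(-3 - 65))*(-96) = (25*(-65)*(-68))*(-96) = 110500*(-96) = -10608000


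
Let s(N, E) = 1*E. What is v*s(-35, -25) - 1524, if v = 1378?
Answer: -35974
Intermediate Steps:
s(N, E) = E
v*s(-35, -25) - 1524 = 1378*(-25) - 1524 = -34450 - 1524 = -35974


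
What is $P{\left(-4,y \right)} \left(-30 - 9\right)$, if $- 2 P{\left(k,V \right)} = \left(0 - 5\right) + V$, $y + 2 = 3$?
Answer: $-78$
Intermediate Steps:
$y = 1$ ($y = -2 + 3 = 1$)
$P{\left(k,V \right)} = \frac{5}{2} - \frac{V}{2}$ ($P{\left(k,V \right)} = - \frac{\left(0 - 5\right) + V}{2} = - \frac{-5 + V}{2} = \frac{5}{2} - \frac{V}{2}$)
$P{\left(-4,y \right)} \left(-30 - 9\right) = \left(\frac{5}{2} - \frac{1}{2}\right) \left(-30 - 9\right) = \left(\frac{5}{2} - \frac{1}{2}\right) \left(-39\right) = 2 \left(-39\right) = -78$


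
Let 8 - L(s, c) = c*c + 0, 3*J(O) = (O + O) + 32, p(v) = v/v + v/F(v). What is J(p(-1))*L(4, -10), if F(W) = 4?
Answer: -3082/3 ≈ -1027.3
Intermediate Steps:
p(v) = 1 + v/4 (p(v) = v/v + v/4 = 1 + v*(¼) = 1 + v/4)
J(O) = 32/3 + 2*O/3 (J(O) = ((O + O) + 32)/3 = (2*O + 32)/3 = (32 + 2*O)/3 = 32/3 + 2*O/3)
L(s, c) = 8 - c² (L(s, c) = 8 - (c*c + 0) = 8 - (c² + 0) = 8 - c²)
J(p(-1))*L(4, -10) = (32/3 + 2*(1 + (¼)*(-1))/3)*(8 - 1*(-10)²) = (32/3 + 2*(1 - ¼)/3)*(8 - 1*100) = (32/3 + (⅔)*(¾))*(8 - 100) = (32/3 + ½)*(-92) = (67/6)*(-92) = -3082/3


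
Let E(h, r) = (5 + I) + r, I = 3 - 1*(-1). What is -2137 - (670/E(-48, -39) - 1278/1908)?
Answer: -672251/318 ≈ -2114.0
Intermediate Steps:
I = 4 (I = 3 + 1 = 4)
E(h, r) = 9 + r (E(h, r) = (5 + 4) + r = 9 + r)
-2137 - (670/E(-48, -39) - 1278/1908) = -2137 - (670/(9 - 39) - 1278/1908) = -2137 - (670/(-30) - 1278*1/1908) = -2137 - (670*(-1/30) - 71/106) = -2137 - (-67/3 - 71/106) = -2137 - 1*(-7315/318) = -2137 + 7315/318 = -672251/318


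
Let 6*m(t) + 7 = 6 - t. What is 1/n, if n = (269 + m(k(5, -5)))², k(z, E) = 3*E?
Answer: 9/662596 ≈ 1.3583e-5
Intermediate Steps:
m(t) = -⅙ - t/6 (m(t) = -7/6 + (6 - t)/6 = -7/6 + (1 - t/6) = -⅙ - t/6)
n = 662596/9 (n = (269 + (-⅙ - (-5)/2))² = (269 + (-⅙ - ⅙*(-15)))² = (269 + (-⅙ + 5/2))² = (269 + 7/3)² = (814/3)² = 662596/9 ≈ 73622.)
1/n = 1/(662596/9) = 9/662596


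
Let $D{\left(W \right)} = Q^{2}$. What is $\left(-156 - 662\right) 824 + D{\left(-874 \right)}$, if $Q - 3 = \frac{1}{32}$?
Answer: $- \frac{690199359}{1024} \approx -6.7402 \cdot 10^{5}$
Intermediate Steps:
$Q = \frac{97}{32}$ ($Q = 3 + \frac{1}{32} = \frac{97}{32} \approx 3.0313$)
$D{\left(W \right)} = \frac{9409}{1024}$ ($D{\left(W \right)} = \left(\frac{97}{32}\right)^{2} = \frac{9409}{1024}$)
$\left(-156 - 662\right) 824 + D{\left(-874 \right)} = \left(-156 - 662\right) 824 + \frac{9409}{1024} = \left(-818\right) 824 + \frac{9409}{1024} = -674032 + \frac{9409}{1024} = - \frac{690199359}{1024}$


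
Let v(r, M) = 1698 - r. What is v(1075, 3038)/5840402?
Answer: 623/5840402 ≈ 0.00010667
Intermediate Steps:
v(1075, 3038)/5840402 = (1698 - 1*1075)/5840402 = (1698 - 1075)*(1/5840402) = 623*(1/5840402) = 623/5840402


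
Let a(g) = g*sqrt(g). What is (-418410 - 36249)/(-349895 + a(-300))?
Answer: 31816582161/24490702205 - 54559080*I*sqrt(3)/4898140441 ≈ 1.2991 - 0.019293*I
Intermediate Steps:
a(g) = g**(3/2)
(-418410 - 36249)/(-349895 + a(-300)) = (-418410 - 36249)/(-349895 + (-300)**(3/2)) = -454659/(-349895 - 3000*I*sqrt(3))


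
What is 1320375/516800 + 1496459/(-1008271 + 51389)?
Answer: 9801461191/9890332352 ≈ 0.99101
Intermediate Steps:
1320375/516800 + 1496459/(-1008271 + 51389) = 1320375*(1/516800) + 1496459/(-956882) = 52815/20672 + 1496459*(-1/956882) = 52815/20672 - 1496459/956882 = 9801461191/9890332352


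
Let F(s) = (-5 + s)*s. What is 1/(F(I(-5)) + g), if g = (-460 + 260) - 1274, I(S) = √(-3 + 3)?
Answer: -1/1474 ≈ -0.00067843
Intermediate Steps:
I(S) = 0 (I(S) = √0 = 0)
F(s) = s*(-5 + s)
g = -1474 (g = -200 - 1274 = -1474)
1/(F(I(-5)) + g) = 1/(0*(-5 + 0) - 1474) = 1/(0*(-5) - 1474) = 1/(0 - 1474) = 1/(-1474) = -1/1474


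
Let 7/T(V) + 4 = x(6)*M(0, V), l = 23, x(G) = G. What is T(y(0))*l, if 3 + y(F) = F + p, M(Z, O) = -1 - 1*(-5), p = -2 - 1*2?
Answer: 161/20 ≈ 8.0500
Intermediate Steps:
p = -4 (p = -2 - 2 = -4)
M(Z, O) = 4 (M(Z, O) = -1 + 5 = 4)
y(F) = -7 + F (y(F) = -3 + (F - 4) = -3 + (-4 + F) = -7 + F)
T(V) = 7/20 (T(V) = 7/(-4 + 6*4) = 7/(-4 + 24) = 7/20)
T(y(0))*l = (7/20)*23 = 161/20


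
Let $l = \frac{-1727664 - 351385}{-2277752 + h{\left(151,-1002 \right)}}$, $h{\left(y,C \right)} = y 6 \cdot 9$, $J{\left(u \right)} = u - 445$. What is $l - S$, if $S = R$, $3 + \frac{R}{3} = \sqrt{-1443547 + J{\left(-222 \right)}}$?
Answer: $\frac{22505431}{2269598} - 3 i \sqrt{1444214} \approx 9.916 - 3605.3 i$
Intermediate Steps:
$J{\left(u \right)} = -445 + u$
$R = -9 + 3 i \sqrt{1444214}$ ($R = -9 + 3 \sqrt{-1443547 - 667} = -9 + 3 \sqrt{-1444214} = -9 + 3 i \sqrt{1444214} \approx -9.0 + 3605.3 i$)
$S = -9 + 3 i \sqrt{1444214} \approx -9.0 + 3605.3 i$
$h{\left(y,C \right)} = 54 y$ ($h{\left(y,C \right)} = 6 y 9 = 54 y$)
$l = \frac{2079049}{2269598}$ ($l = \frac{-1727664 - 351385}{-2277752 + 54 \cdot 151} = - \frac{2079049}{-2277752 + 8154} = - \frac{2079049}{-2269598} = \left(-2079049\right) \left(- \frac{1}{2269598}\right) = \frac{2079049}{2269598} \approx 0.91604$)
$l - S = \frac{2079049}{2269598} - \left(-9 + 3 i \sqrt{1444214}\right) = \frac{2079049}{2269598} + \left(9 - 3 i \sqrt{1444214}\right) = \frac{22505431}{2269598} - 3 i \sqrt{1444214}$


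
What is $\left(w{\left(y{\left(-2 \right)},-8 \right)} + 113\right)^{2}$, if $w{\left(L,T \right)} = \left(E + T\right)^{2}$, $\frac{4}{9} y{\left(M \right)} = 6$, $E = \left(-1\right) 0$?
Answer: $31329$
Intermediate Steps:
$E = 0$
$y{\left(M \right)} = \frac{27}{2}$ ($y{\left(M \right)} = \frac{9}{4} \cdot 6 = \frac{27}{2}$)
$w{\left(L,T \right)} = T^{2}$ ($w{\left(L,T \right)} = \left(0 + T\right)^{2} = T^{2}$)
$\left(w{\left(y{\left(-2 \right)},-8 \right)} + 113\right)^{2} = \left(\left(-8\right)^{2} + 113\right)^{2} = \left(64 + 113\right)^{2} = 177^{2} = 31329$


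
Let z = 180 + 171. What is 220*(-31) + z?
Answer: -6469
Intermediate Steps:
z = 351
220*(-31) + z = 220*(-31) + 351 = -6820 + 351 = -6469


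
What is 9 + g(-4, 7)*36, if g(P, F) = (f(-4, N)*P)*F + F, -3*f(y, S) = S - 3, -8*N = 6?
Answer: -999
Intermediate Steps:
N = -¾ (N = -⅛*6 = -¾ ≈ -0.75000)
f(y, S) = 1 - S/3 (f(y, S) = -(S - 3)/3 = -(-3 + S)/3 = 1 - S/3)
g(P, F) = F + 5*F*P/4 (g(P, F) = ((1 - ⅓*(-¾))*P)*F + F = ((1 + ¼)*P)*F + F = (5*P/4)*F + F = 5*F*P/4 + F = F + 5*F*P/4)
9 + g(-4, 7)*36 = 9 + ((¼)*7*(4 + 5*(-4)))*36 = 9 + ((¼)*7*(4 - 20))*36 = 9 + ((¼)*7*(-16))*36 = 9 - 28*36 = 9 - 1008 = -999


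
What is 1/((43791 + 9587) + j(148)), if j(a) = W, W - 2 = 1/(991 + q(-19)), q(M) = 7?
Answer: 998/53273241 ≈ 1.8734e-5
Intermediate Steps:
W = 1997/998 (W = 2 + 1/(991 + 7) = 2 + 1/998 = 1997/998 ≈ 2.0010)
j(a) = 1997/998
1/((43791 + 9587) + j(148)) = 1/((43791 + 9587) + 1997/998) = 1/(53378 + 1997/998) = 1/(53273241/998) = 998/53273241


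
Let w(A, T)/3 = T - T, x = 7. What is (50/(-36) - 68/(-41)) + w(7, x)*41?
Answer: 199/738 ≈ 0.26965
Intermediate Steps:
w(A, T) = 0 (w(A, T) = 3*(T - T) = 3*0 = 0)
(50/(-36) - 68/(-41)) + w(7, x)*41 = (50/(-36) - 68/(-41)) + 0*41 = (50*(-1/36) - 68*(-1/41)) + 0 = (-25/18 + 68/41) + 0 = 199/738 + 0 = 199/738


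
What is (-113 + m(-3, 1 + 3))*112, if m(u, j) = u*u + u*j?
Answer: -12992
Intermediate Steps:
m(u, j) = u² + j*u
(-113 + m(-3, 1 + 3))*112 = (-113 - 3*((1 + 3) - 3))*112 = (-113 - 3*(4 - 3))*112 = (-113 - 3*1)*112 = (-113 - 3)*112 = -116*112 = -12992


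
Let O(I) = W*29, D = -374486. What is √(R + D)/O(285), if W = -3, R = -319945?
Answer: -I*√77159/29 ≈ -9.5784*I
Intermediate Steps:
O(I) = -87 (O(I) = -3*29 = -87)
√(R + D)/O(285) = √(-319945 - 374486)/(-87) = √(-694431)*(-1/87) = (3*I*√77159)*(-1/87) = -I*√77159/29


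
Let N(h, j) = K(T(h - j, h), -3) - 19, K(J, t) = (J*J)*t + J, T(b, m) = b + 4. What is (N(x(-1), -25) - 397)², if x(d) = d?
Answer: 7507600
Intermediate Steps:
T(b, m) = 4 + b
K(J, t) = J + t*J² (K(J, t) = J²*t + J = t*J² + J = J + t*J²)
N(h, j) = -19 + (-11 - 3*h + 3*j)*(4 + h - j) (N(h, j) = (4 + (h - j))*(1 + (4 + (h - j))*(-3)) - 19 = (4 + h - j)*(1 + (4 + h - j)*(-3)) - 19 = (4 + h - j)*(1 + (-12 - 3*h + 3*j)) - 19 = (4 + h - j)*(-11 - 3*h + 3*j) - 19 = (-11 - 3*h + 3*j)*(4 + h - j) - 19 = -19 + (-11 - 3*h + 3*j)*(4 + h - j))
(N(x(-1), -25) - 397)² = ((-19 + (-11 - 3*(-1) + 3*(-25))*(4 - 1 - 1*(-25))) - 397)² = ((-19 + (-11 + 3 - 75)*(4 - 1 + 25)) - 397)² = ((-19 - 83*28) - 397)² = ((-19 - 2324) - 397)² = (-2343 - 397)² = (-2740)² = 7507600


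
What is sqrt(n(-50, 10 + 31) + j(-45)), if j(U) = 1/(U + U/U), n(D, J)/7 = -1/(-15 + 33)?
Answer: I*sqrt(1793)/66 ≈ 0.64157*I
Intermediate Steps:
n(D, J) = -7/18 (n(D, J) = 7*(-1/(-15 + 33)) = 7*(-1/18) = -7/18)
j(U) = 1/(1 + U) (j(U) = 1/(U + 1) = 1/(1 + U))
sqrt(n(-50, 10 + 31) + j(-45)) = sqrt(-7/18 + 1/(1 - 45)) = sqrt(-7/18 + 1/(-44)) = sqrt(-7/18 - 1/44) = sqrt(-163/396) = I*sqrt(1793)/66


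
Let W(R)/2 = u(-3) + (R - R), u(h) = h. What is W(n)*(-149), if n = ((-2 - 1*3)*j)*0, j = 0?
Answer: 894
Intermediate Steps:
n = 0 (n = ((-2 - 1*3)*0)*0 = ((-2 - 3)*0)*0 = -5*0*0 = 0*0 = 0)
W(R) = -6 (W(R) = 2*(-3 + (R - R)) = 2*(-3 + 0) = 2*(-3) = -6)
W(n)*(-149) = -6*(-149) = 894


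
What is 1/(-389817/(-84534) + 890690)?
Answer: 28178/25097992759 ≈ 1.1227e-6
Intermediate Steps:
1/(-389817/(-84534) + 890690) = 1/(-389817*(-1/84534) + 890690) = 1/(129939/28178 + 890690) = 1/(25097992759/28178) = 28178/25097992759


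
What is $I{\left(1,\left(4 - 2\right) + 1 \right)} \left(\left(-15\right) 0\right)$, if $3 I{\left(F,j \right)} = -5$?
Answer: $0$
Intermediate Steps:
$I{\left(F,j \right)} = - \frac{5}{3}$ ($I{\left(F,j \right)} = \frac{1}{3} \left(-5\right) = - \frac{5}{3}$)
$I{\left(1,\left(4 - 2\right) + 1 \right)} \left(\left(-15\right) 0\right) = - \frac{5 \left(\left(-15\right) 0\right)}{3} = \left(- \frac{5}{3}\right) 0 = 0$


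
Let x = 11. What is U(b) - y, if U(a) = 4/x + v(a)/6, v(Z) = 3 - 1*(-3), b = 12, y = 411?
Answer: -4506/11 ≈ -409.64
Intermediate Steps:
v(Z) = 6 (v(Z) = 3 + 3 = 6)
U(a) = 15/11 (U(a) = 4/11 + 6/6 = 4*(1/11) + 6*(⅙) = 4/11 + 1 = 15/11)
U(b) - y = 15/11 - 1*411 = 15/11 - 411 = -4506/11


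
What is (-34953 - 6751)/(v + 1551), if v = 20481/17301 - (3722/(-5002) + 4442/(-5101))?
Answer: -3068291935463768/114317764983945 ≈ -26.840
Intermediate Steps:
v = 205910200128/73573084967 (v = 20481*(1/17301) - (3722*(-1/5002) + 4442*(-1/5101)) = 6827/5767 - (-1861/2501 - 4442/5101) = 6827/5767 - 1*(-20602403/12757601) = 6827/5767 + 20602403/12757601 = 205910200128/73573084967 ≈ 2.7987)
(-34953 - 6751)/(v + 1551) = (-34953 - 6751)/(205910200128/73573084967 + 1551) = -41704/114317764983945/73573084967 = -41704*73573084967/114317764983945 = -3068291935463768/114317764983945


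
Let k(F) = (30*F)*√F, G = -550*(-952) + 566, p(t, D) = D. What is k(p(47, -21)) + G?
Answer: 524166 - 630*I*√21 ≈ 5.2417e+5 - 2887.0*I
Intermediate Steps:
G = 524166 (G = 523600 + 566 = 524166)
k(F) = 30*F^(3/2)
k(p(47, -21)) + G = 30*(-21)^(3/2) + 524166 = 30*(-21*I*√21) + 524166 = -630*I*√21 + 524166 = 524166 - 630*I*√21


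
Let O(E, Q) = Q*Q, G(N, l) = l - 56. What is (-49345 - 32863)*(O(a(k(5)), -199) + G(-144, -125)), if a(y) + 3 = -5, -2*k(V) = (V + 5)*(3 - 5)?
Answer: -3240639360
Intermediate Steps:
G(N, l) = -56 + l
k(V) = 5 + V (k(V) = -(V + 5)*(3 - 5)/2 = -(5 + V)*(-2)/2 = -(-10 - 2*V)/2 = 5 + V)
a(y) = -8 (a(y) = -3 - 5 = -8)
O(E, Q) = Q²
(-49345 - 32863)*(O(a(k(5)), -199) + G(-144, -125)) = (-49345 - 32863)*((-199)² + (-56 - 125)) = -82208*(39601 - 181) = -82208*39420 = -3240639360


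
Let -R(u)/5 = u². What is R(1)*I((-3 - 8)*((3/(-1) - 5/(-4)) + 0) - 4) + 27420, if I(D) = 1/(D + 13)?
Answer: 3098440/113 ≈ 27420.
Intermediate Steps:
R(u) = -5*u²
I(D) = 1/(13 + D)
R(1)*I((-3 - 8)*((3/(-1) - 5/(-4)) + 0) - 4) + 27420 = (-5*1²)/(13 + ((-3 - 8)*((3/(-1) - 5/(-4)) + 0) - 4)) + 27420 = (-5*1)/(13 + (-11*((3*(-1) - 5*(-¼)) + 0) - 4)) + 27420 = -5/(13 + (-11*((-3 + 5/4) + 0) - 4)) + 27420 = -5/(13 + (-11*(-7/4 + 0) - 4)) + 27420 = -5/(13 + (-11*(-7/4) - 4)) + 27420 = -5/(13 + (77/4 - 4)) + 27420 = -5/(13 + 61/4) + 27420 = -5/113/4 + 27420 = -5*4/113 + 27420 = -20/113 + 27420 = 3098440/113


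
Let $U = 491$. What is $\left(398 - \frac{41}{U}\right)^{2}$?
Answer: $\frac{38172172129}{241081} \approx 1.5834 \cdot 10^{5}$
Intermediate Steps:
$\left(398 - \frac{41}{U}\right)^{2} = \left(398 - \frac{41}{491}\right)^{2} = \left(\frac{195377}{491}\right)^{2} = \frac{38172172129}{241081}$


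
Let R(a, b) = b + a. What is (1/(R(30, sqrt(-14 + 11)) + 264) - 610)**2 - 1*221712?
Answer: (-12998127325*I + 88426924*sqrt(3))/(3*(-28811*I + 196*sqrt(3))) ≈ 1.5038e+5 + 0.024446*I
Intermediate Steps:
R(a, b) = a + b
(1/(R(30, sqrt(-14 + 11)) + 264) - 610)**2 - 1*221712 = (1/((30 + sqrt(-14 + 11)) + 264) - 610)**2 - 1*221712 = (1/((30 + sqrt(-3)) + 264) - 610)**2 - 221712 = (1/((30 + I*sqrt(3)) + 264) - 610)**2 - 221712 = (1/(294 + I*sqrt(3)) - 610)**2 - 221712 = (-610 + 1/(294 + I*sqrt(3)))**2 - 221712 = -221712 + (-610 + 1/(294 + I*sqrt(3)))**2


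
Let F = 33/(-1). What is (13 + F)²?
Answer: 400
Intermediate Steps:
F = -33 (F = 33*(-1) = -33)
(13 + F)² = (13 - 33)² = (-20)² = 400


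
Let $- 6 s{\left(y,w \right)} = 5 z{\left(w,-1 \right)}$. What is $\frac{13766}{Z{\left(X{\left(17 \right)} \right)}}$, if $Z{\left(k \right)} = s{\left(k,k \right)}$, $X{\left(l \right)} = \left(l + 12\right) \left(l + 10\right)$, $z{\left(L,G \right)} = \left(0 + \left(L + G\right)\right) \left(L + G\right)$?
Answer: $- \frac{20649}{764405} \approx -0.027013$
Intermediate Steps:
$z{\left(L,G \right)} = \left(G + L\right)^{2}$ ($z{\left(L,G \right)} = \left(0 + \left(G + L\right)\right) \left(G + L\right) = \left(G + L\right) \left(G + L\right) = \left(G + L\right)^{2}$)
$s{\left(y,w \right)} = - \frac{5 \left(-1 + w\right)^{2}}{6}$
$X{\left(l \right)} = \left(10 + l\right) \left(12 + l\right)$ ($X{\left(l \right)} = \left(12 + l\right) \left(10 + l\right) = \left(10 + l\right) \left(12 + l\right)$)
$Z{\left(k \right)} = - \frac{5 \left(-1 + k\right)^{2}}{6}$
$\frac{13766}{Z{\left(X{\left(17 \right)} \right)}} = \frac{13766}{\left(- \frac{5}{6}\right) \left(-1 + \left(120 + 17^{2} + 22 \cdot 17\right)\right)^{2}} = \frac{13766}{\left(- \frac{5}{6}\right) \left(-1 + \left(120 + 289 + 374\right)\right)^{2}} = \frac{13766}{\left(- \frac{5}{6}\right) \left(-1 + 783\right)^{2}} = \frac{13766}{\left(- \frac{5}{6}\right) 782^{2}} = \frac{13766}{\left(- \frac{5}{6}\right) 611524} = \frac{13766}{- \frac{1528810}{3}} = 13766 \left(- \frac{3}{1528810}\right) = - \frac{20649}{764405}$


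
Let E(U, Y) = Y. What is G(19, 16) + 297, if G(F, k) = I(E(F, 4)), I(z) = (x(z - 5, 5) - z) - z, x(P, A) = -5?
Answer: 284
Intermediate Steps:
I(z) = -5 - 2*z (I(z) = (-5 - z) - z = -5 - 2*z)
G(F, k) = -13 (G(F, k) = -5 - 2*4 = -5 - 8 = -13)
G(19, 16) + 297 = -13 + 297 = 284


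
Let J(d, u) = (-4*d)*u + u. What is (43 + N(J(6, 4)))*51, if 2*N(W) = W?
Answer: -153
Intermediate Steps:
J(d, u) = u - 4*d*u (J(d, u) = -4*d*u + u = u - 4*d*u)
N(W) = W/2
(43 + N(J(6, 4)))*51 = (43 + (4*(1 - 4*6))/2)*51 = (43 + (4*(1 - 24))/2)*51 = (43 + (4*(-23))/2)*51 = (43 + (1/2)*(-92))*51 = (43 - 46)*51 = -3*51 = -153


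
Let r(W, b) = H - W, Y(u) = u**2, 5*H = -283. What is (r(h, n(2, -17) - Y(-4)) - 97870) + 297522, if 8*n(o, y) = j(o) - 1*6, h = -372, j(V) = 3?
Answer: 999837/5 ≈ 1.9997e+5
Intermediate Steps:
H = -283/5 (H = (1/5)*(-283) = -283/5 ≈ -56.600)
n(o, y) = -3/8 (n(o, y) = (3 - 1*6)/8 = (3 - 6)/8 = (1/8)*(-3) = -3/8)
r(W, b) = -283/5 - W
(r(h, n(2, -17) - Y(-4)) - 97870) + 297522 = ((-283/5 - 1*(-372)) - 97870) + 297522 = ((-283/5 + 372) - 97870) + 297522 = (1577/5 - 97870) + 297522 = -487773/5 + 297522 = 999837/5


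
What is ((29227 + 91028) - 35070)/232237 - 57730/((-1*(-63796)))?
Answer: -3986289875/7407895826 ≈ -0.53811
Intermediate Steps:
((29227 + 91028) - 35070)/232237 - 57730/((-1*(-63796))) = (120255 - 35070)*(1/232237) - 57730/63796 = 85185*(1/232237) - 57730*1/63796 = 85185/232237 - 28865/31898 = -3986289875/7407895826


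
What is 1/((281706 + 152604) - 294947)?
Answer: 1/139363 ≈ 7.1755e-6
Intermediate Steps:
1/((281706 + 152604) - 294947) = 1/(434310 - 294947) = 1/139363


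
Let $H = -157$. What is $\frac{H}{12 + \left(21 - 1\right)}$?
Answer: $- \frac{157}{32} \approx -4.9063$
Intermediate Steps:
$\frac{H}{12 + \left(21 - 1\right)} = - \frac{157}{12 + \left(21 - 1\right)} = - \frac{157}{12 + 20} = - \frac{157}{32}$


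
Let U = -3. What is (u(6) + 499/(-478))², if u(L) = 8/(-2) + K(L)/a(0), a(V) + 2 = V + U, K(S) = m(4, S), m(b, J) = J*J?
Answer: 856323169/5712100 ≈ 149.91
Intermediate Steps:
m(b, J) = J²
K(S) = S²
a(V) = -5 + V (a(V) = -2 + (V - 3) = -2 + (-3 + V) = -5 + V)
u(L) = -4 - L²/5 (u(L) = 8/(-2) + L²/(-5 + 0) = 8*(-½) + L²/(-5) = -4 + L²*(-⅕) = -4 - L²/5)
(u(6) + 499/(-478))² = ((-4 - ⅕*6²) + 499/(-478))² = ((-4 - ⅕*36) + 499*(-1/478))² = ((-4 - 36/5) - 499/478)² = (-56/5 - 499/478)² = (-29263/2390)² = 856323169/5712100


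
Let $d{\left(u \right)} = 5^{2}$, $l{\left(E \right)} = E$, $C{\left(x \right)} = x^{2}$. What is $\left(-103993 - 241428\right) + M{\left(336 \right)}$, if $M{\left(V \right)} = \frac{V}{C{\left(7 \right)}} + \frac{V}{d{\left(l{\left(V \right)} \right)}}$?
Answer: $- \frac{60445123}{175} \approx -3.454 \cdot 10^{5}$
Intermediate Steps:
$d{\left(u \right)} = 25$
$M{\left(V \right)} = \frac{74 V}{1225}$ ($M{\left(V \right)} = \frac{V}{7^{2}} + \frac{V}{25} = \frac{V}{49} + V \frac{1}{25} = V \frac{1}{49} + \frac{V}{25} = \frac{V}{49} + \frac{V}{25} = \frac{74 V}{1225}$)
$\left(-103993 - 241428\right) + M{\left(336 \right)} = \left(-103993 - 241428\right) + \frac{74}{1225} \cdot 336 = \left(-103993 - 241428\right) + \frac{3552}{175} = -345421 + \frac{3552}{175} = - \frac{60445123}{175}$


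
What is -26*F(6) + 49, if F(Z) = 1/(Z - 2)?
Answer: 85/2 ≈ 42.500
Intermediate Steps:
F(Z) = 1/(-2 + Z)
-26*F(6) + 49 = -26/(-2 + 6) + 49 = -26/4 + 49 = -26*¼ + 49 = -13/2 + 49 = 85/2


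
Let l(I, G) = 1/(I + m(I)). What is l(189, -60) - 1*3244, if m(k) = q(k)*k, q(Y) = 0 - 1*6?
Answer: -3065581/945 ≈ -3244.0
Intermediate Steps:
q(Y) = -6 (q(Y) = 0 - 6 = -6)
m(k) = -6*k
l(I, G) = -1/(5*I) (l(I, G) = 1/(I - 6*I) = 1/(-5*I) = -1/(5*I))
l(189, -60) - 1*3244 = -⅕/189 - 1*3244 = -⅕*1/189 - 3244 = -1/945 - 3244 = -3065581/945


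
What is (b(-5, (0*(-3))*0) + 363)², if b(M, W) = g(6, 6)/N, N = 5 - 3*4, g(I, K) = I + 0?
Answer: 6426225/49 ≈ 1.3115e+5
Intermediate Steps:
g(I, K) = I
N = -7 (N = 5 - 12 = -7)
b(M, W) = -6/7 (b(M, W) = 6/(-7) = 6*(-⅐) = -6/7)
(b(-5, (0*(-3))*0) + 363)² = (-6/7 + 363)² = (2535/7)² = 6426225/49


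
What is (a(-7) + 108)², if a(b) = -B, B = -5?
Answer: 12769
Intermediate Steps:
a(b) = 5 (a(b) = -1*(-5) = 5)
(a(-7) + 108)² = (5 + 108)² = 113² = 12769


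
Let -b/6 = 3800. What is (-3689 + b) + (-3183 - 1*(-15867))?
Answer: -13805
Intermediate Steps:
b = -22800 (b = -6*3800 = -22800)
(-3689 + b) + (-3183 - 1*(-15867)) = (-3689 - 22800) + (-3183 - 1*(-15867)) = -26489 + (-3183 + 15867) = -26489 + 12684 = -13805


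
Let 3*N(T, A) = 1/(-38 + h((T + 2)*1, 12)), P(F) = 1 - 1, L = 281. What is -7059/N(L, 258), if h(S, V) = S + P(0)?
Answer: -5188365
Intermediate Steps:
P(F) = 0
h(S, V) = S (h(S, V) = S + 0 = S)
N(T, A) = 1/(3*(-36 + T)) (N(T, A) = 1/(3*(-38 + (T + 2)*1)) = 1/(3*(-38 + (2 + T)*1)) = 1/(3*(-38 + (2 + T))) = 1/(3*(-36 + T)))
-7059/N(L, 258) = -7059/(1/(3*(-36 + 281))) = -7059/((⅓)/245) = -7059/((⅓)*(1/245)) = -7059/1/735 = -7059*735 = -5188365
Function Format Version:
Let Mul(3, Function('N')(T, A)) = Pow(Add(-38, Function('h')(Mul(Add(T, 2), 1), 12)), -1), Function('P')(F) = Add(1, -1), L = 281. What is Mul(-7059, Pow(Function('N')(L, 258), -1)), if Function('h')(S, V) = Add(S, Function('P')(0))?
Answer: -5188365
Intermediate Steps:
Function('P')(F) = 0
Function('h')(S, V) = S (Function('h')(S, V) = Add(S, 0) = S)
Function('N')(T, A) = Mul(Rational(1, 3), Pow(Add(-36, T), -1)) (Function('N')(T, A) = Mul(Rational(1, 3), Pow(Add(-38, Mul(Add(T, 2), 1)), -1)) = Mul(Rational(1, 3), Pow(Add(-38, Mul(Add(2, T), 1)), -1)) = Mul(Rational(1, 3), Pow(Add(-38, Add(2, T)), -1)) = Mul(Rational(1, 3), Pow(Add(-36, T), -1)))
Mul(-7059, Pow(Function('N')(L, 258), -1)) = Mul(-7059, Pow(Mul(Rational(1, 3), Pow(Add(-36, 281), -1)), -1)) = Mul(-7059, Pow(Mul(Rational(1, 3), Pow(245, -1)), -1)) = Mul(-7059, Pow(Mul(Rational(1, 3), Rational(1, 245)), -1)) = Mul(-7059, Pow(Rational(1, 735), -1)) = Mul(-7059, 735) = -5188365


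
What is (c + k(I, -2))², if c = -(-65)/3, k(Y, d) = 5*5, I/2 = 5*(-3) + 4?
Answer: 19600/9 ≈ 2177.8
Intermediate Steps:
I = -22 (I = 2*(5*(-3) + 4) = 2*(-15 + 4) = 2*(-11) = -22)
k(Y, d) = 25
c = 65/3 (c = -(-65)/3 = -13*(-5/3) = 65/3 ≈ 21.667)
(c + k(I, -2))² = (65/3 + 25)² = (140/3)² = 19600/9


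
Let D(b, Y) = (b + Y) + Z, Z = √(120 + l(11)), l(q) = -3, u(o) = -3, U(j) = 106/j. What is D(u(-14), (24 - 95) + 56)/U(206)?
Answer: -1854/53 + 309*√13/53 ≈ -13.960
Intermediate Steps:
Z = 3*√13 (Z = √(120 - 3) = √117 = 3*√13 ≈ 10.817)
D(b, Y) = Y + b + 3*√13 (D(b, Y) = (b + Y) + 3*√13 = (Y + b) + 3*√13 = Y + b + 3*√13)
D(u(-14), (24 - 95) + 56)/U(206) = (((24 - 95) + 56) - 3 + 3*√13)/((106/206)) = ((-71 + 56) - 3 + 3*√13)/((106*(1/206))) = (-15 - 3 + 3*√13)/(53/103) = (-18 + 3*√13)*(103/53) = -1854/53 + 309*√13/53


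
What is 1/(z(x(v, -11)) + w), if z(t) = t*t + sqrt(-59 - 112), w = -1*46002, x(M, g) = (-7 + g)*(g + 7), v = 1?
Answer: -13606/555369765 - I*sqrt(19)/555369765 ≈ -2.4499e-5 - 7.8486e-9*I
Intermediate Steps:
x(M, g) = (-7 + g)*(7 + g)
w = -46002
z(t) = t**2 + 3*I*sqrt(19) (z(t) = t**2 + sqrt(-171) = t**2 + 3*I*sqrt(19))
1/(z(x(v, -11)) + w) = 1/(((-49 + (-11)**2)**2 + 3*I*sqrt(19)) - 46002) = 1/(((-49 + 121)**2 + 3*I*sqrt(19)) - 46002) = 1/((72**2 + 3*I*sqrt(19)) - 46002) = 1/((5184 + 3*I*sqrt(19)) - 46002) = 1/(-40818 + 3*I*sqrt(19))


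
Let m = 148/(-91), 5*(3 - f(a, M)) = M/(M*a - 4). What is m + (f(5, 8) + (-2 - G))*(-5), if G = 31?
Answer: 121700/819 ≈ 148.60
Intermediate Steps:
f(a, M) = 3 - M/(5*(-4 + M*a)) (f(a, M) = 3 - M/(5*(M*a - 4)) = 3 - M/(5*(-4 + M*a)))
m = -148/91 (m = 148*(-1/91) = -148/91 ≈ -1.6264)
m + (f(5, 8) + (-2 - G))*(-5) = -148/91 + ((-60 - 1*8 + 15*8*5)/(5*(-4 + 8*5)) + (-2 - 1*31))*(-5) = -148/91 + ((-60 - 8 + 600)/(5*(-4 + 40)) + (-2 - 31))*(-5) = -148/91 + ((⅕)*532/36 - 33)*(-5) = -148/91 + ((⅕)*(1/36)*532 - 33)*(-5) = -148/91 + (133/45 - 33)*(-5) = -148/91 - 1352/45*(-5) = -148/91 + 1352/9 = 121700/819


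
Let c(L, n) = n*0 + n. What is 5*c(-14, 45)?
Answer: 225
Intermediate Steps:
c(L, n) = n (c(L, n) = 0 + n = n)
5*c(-14, 45) = 5*45 = 225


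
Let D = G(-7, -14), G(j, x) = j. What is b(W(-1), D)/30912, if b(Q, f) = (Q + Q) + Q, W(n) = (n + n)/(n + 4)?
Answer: -1/15456 ≈ -6.4700e-5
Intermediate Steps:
W(n) = 2*n/(4 + n) (W(n) = (2*n)/(4 + n) = 2*n/(4 + n))
D = -7
b(Q, f) = 3*Q (b(Q, f) = 2*Q + Q = 3*Q)
b(W(-1), D)/30912 = (3*(2*(-1)/(4 - 1)))/30912 = (3*(2*(-1)/3))*(1/30912) = (3*(2*(-1)*(⅓)))*(1/30912) = (3*(-⅔))*(1/30912) = -2*1/30912 = -1/15456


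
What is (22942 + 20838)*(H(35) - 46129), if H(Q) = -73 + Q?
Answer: -2021191260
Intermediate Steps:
(22942 + 20838)*(H(35) - 46129) = (22942 + 20838)*((-73 + 35) - 46129) = 43780*(-38 - 46129) = 43780*(-46167) = -2021191260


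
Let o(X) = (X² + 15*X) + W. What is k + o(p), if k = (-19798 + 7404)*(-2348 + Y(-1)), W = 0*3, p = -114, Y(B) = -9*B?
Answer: 29000852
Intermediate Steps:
W = 0
o(X) = X² + 15*X (o(X) = (X² + 15*X) + 0 = X² + 15*X)
k = 28989566 (k = (-19798 + 7404)*(-2348 - 9*(-1)) = -12394*(-2348 + 9) = -12394*(-2339) = 28989566)
k + o(p) = 28989566 - 114*(15 - 114) = 28989566 - 114*(-99) = 28989566 + 11286 = 29000852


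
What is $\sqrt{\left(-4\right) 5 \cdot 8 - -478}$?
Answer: $\sqrt{318} \approx 17.833$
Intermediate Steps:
$\sqrt{\left(-4\right) 5 \cdot 8 - -478} = \sqrt{\left(-20\right) 8 + 478} = \sqrt{-160 + 478} = \sqrt{318}$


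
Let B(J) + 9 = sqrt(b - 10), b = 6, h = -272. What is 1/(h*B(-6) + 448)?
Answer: 181/542672 + 17*I/271336 ≈ 0.00033353 + 6.2653e-5*I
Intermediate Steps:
B(J) = -9 + 2*I (B(J) = -9 + sqrt(6 - 10) = -9 + sqrt(-4) = -9 + 2*I)
1/(h*B(-6) + 448) = 1/(-272*(-9 + 2*I) + 448) = 1/((2448 - 544*I) + 448) = 1/(2896 - 544*I) = (2896 + 544*I)/8682752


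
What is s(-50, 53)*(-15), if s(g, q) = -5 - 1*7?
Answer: 180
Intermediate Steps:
s(g, q) = -12 (s(g, q) = -5 - 7 = -12)
s(-50, 53)*(-15) = -12*(-15) = 180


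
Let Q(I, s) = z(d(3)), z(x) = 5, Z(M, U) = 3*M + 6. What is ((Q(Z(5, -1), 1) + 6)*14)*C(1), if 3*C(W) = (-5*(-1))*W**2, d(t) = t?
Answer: 770/3 ≈ 256.67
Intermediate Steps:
Z(M, U) = 6 + 3*M
Q(I, s) = 5
C(W) = 5*W**2/3 (C(W) = ((-5*(-1))*W**2)/3 = (5*W**2)/3 = 5*W**2/3)
((Q(Z(5, -1), 1) + 6)*14)*C(1) = ((5 + 6)*14)*((5/3)*1**2) = (11*14)*((5/3)*1) = 154*(5/3) = 770/3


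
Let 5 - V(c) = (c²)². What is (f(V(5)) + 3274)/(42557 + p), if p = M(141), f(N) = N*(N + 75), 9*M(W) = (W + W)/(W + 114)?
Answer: 260998110/32556199 ≈ 8.0168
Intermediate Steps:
V(c) = 5 - c⁴ (V(c) = 5 - (c²)² = 5 - c⁴)
M(W) = 2*W/(9*(114 + W)) (M(W) = ((W + W)/(W + 114))/9 = ((2*W)/(114 + W))/9 = (2*W/(114 + W))/9 = 2*W/(9*(114 + W)))
f(N) = N*(75 + N)
p = 94/765 (p = (2/9)*141/(114 + 141) = (2/9)*141/255 = (2/9)*141*(1/255) = 94/765 ≈ 0.12288)
(f(V(5)) + 3274)/(42557 + p) = ((5 - 1*5⁴)*(75 + (5 - 1*5⁴)) + 3274)/(42557 + 94/765) = ((5 - 1*625)*(75 + (5 - 1*625)) + 3274)/(32556199/765) = ((5 - 625)*(75 + (5 - 625)) + 3274)*(765/32556199) = (-620*(75 - 620) + 3274)*(765/32556199) = (-620*(-545) + 3274)*(765/32556199) = (337900 + 3274)*(765/32556199) = 341174*(765/32556199) = 260998110/32556199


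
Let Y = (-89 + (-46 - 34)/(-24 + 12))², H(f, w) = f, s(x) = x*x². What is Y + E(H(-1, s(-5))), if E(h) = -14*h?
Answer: 61135/9 ≈ 6792.8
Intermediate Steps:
s(x) = x³
Y = 61009/9 (Y = (-89 - 80/(-12))² = (-89 - 80*(-1/12))² = (-89 + 20/3)² = (-247/3)² = 61009/9 ≈ 6778.8)
Y + E(H(-1, s(-5))) = 61009/9 - 14*(-1) = 61009/9 + 14 = 61135/9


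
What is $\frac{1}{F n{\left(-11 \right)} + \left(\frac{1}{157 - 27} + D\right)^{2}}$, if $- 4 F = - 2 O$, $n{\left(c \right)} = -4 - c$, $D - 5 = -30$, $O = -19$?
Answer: $\frac{16900}{9432151} \approx 0.0017917$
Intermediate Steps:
$D = -25$ ($D = 5 - 30 = -25$)
$F = - \frac{19}{2}$ ($F = - \frac{\left(-2\right) \left(-19\right)}{4} = \left(- \frac{1}{4}\right) 38 = - \frac{19}{2} \approx -9.5$)
$\frac{1}{F n{\left(-11 \right)} + \left(\frac{1}{157 - 27} + D\right)^{2}} = \frac{1}{- \frac{19 \left(-4 - -11\right)}{2} + \left(\frac{1}{157 - 27} - 25\right)^{2}} = \frac{1}{- \frac{19 \left(-4 + 11\right)}{2} + \left(\frac{1}{130} - 25\right)^{2}} = \frac{1}{\left(- \frac{19}{2}\right) 7 + \left(\frac{1}{130} - 25\right)^{2}} = \frac{1}{- \frac{133}{2} + \left(- \frac{3249}{130}\right)^{2}} = \frac{1}{- \frac{133}{2} + \frac{10556001}{16900}} = \frac{1}{\frac{9432151}{16900}} = \frac{16900}{9432151}$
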